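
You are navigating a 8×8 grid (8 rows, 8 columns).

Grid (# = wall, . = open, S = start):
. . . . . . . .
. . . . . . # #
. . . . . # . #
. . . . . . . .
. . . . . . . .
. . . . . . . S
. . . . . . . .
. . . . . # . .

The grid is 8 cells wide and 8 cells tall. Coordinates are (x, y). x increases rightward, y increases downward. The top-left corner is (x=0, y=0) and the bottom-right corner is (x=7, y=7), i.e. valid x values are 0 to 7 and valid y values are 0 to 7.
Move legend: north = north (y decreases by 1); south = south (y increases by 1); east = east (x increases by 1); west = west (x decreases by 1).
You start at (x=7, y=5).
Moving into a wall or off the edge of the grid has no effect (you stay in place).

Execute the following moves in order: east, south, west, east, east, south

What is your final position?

Start: (x=7, y=5)
  east (east): blocked, stay at (x=7, y=5)
  south (south): (x=7, y=5) -> (x=7, y=6)
  west (west): (x=7, y=6) -> (x=6, y=6)
  east (east): (x=6, y=6) -> (x=7, y=6)
  east (east): blocked, stay at (x=7, y=6)
  south (south): (x=7, y=6) -> (x=7, y=7)
Final: (x=7, y=7)

Answer: Final position: (x=7, y=7)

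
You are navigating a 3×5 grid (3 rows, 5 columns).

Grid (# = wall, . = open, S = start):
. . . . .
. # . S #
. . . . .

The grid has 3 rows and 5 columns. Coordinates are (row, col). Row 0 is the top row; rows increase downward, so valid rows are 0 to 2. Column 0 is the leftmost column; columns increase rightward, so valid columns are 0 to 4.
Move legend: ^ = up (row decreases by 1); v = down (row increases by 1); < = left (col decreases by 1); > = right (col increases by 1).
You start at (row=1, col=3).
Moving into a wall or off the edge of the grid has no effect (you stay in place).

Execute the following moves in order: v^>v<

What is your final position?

Answer: Final position: (row=2, col=2)

Derivation:
Start: (row=1, col=3)
  v (down): (row=1, col=3) -> (row=2, col=3)
  ^ (up): (row=2, col=3) -> (row=1, col=3)
  > (right): blocked, stay at (row=1, col=3)
  v (down): (row=1, col=3) -> (row=2, col=3)
  < (left): (row=2, col=3) -> (row=2, col=2)
Final: (row=2, col=2)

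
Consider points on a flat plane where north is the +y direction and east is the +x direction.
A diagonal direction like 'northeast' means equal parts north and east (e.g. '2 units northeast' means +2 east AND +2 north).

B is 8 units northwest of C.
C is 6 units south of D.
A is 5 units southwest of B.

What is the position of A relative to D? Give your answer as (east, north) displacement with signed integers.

Answer: A is at (east=-13, north=-3) relative to D.

Derivation:
Place D at the origin (east=0, north=0).
  C is 6 units south of D: delta (east=+0, north=-6); C at (east=0, north=-6).
  B is 8 units northwest of C: delta (east=-8, north=+8); B at (east=-8, north=2).
  A is 5 units southwest of B: delta (east=-5, north=-5); A at (east=-13, north=-3).
Therefore A relative to D: (east=-13, north=-3).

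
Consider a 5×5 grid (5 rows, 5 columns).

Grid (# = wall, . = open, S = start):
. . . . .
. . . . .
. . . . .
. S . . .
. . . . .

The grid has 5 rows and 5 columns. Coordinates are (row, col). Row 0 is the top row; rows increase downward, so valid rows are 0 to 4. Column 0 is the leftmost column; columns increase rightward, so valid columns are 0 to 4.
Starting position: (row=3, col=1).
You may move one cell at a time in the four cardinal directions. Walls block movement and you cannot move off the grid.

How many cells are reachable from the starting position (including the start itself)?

BFS flood-fill from (row=3, col=1):
  Distance 0: (row=3, col=1)
  Distance 1: (row=2, col=1), (row=3, col=0), (row=3, col=2), (row=4, col=1)
  Distance 2: (row=1, col=1), (row=2, col=0), (row=2, col=2), (row=3, col=3), (row=4, col=0), (row=4, col=2)
  Distance 3: (row=0, col=1), (row=1, col=0), (row=1, col=2), (row=2, col=3), (row=3, col=4), (row=4, col=3)
  Distance 4: (row=0, col=0), (row=0, col=2), (row=1, col=3), (row=2, col=4), (row=4, col=4)
  Distance 5: (row=0, col=3), (row=1, col=4)
  Distance 6: (row=0, col=4)
Total reachable: 25 (grid has 25 open cells total)

Answer: Reachable cells: 25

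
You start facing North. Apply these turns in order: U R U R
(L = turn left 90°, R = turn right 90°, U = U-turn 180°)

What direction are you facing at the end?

Start: North
  U (U-turn (180°)) -> South
  R (right (90° clockwise)) -> West
  U (U-turn (180°)) -> East
  R (right (90° clockwise)) -> South
Final: South

Answer: Final heading: South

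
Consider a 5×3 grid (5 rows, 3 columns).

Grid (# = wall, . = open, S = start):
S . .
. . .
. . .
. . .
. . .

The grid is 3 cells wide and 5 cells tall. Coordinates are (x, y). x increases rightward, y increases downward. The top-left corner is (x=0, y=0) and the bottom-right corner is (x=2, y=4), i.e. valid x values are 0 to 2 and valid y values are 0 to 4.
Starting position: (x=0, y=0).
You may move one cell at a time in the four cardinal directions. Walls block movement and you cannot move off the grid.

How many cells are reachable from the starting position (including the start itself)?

Answer: Reachable cells: 15

Derivation:
BFS flood-fill from (x=0, y=0):
  Distance 0: (x=0, y=0)
  Distance 1: (x=1, y=0), (x=0, y=1)
  Distance 2: (x=2, y=0), (x=1, y=1), (x=0, y=2)
  Distance 3: (x=2, y=1), (x=1, y=2), (x=0, y=3)
  Distance 4: (x=2, y=2), (x=1, y=3), (x=0, y=4)
  Distance 5: (x=2, y=3), (x=1, y=4)
  Distance 6: (x=2, y=4)
Total reachable: 15 (grid has 15 open cells total)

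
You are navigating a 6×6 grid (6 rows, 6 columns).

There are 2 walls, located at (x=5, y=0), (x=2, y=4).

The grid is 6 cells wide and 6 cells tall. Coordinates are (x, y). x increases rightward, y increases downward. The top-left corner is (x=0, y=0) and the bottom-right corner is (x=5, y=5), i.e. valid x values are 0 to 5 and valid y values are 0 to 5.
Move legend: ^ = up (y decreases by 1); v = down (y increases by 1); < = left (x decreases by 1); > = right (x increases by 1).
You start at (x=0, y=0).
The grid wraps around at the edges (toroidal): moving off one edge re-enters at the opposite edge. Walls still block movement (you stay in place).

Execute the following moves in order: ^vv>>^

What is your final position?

Answer: Final position: (x=2, y=0)

Derivation:
Start: (x=0, y=0)
  ^ (up): (x=0, y=0) -> (x=0, y=5)
  v (down): (x=0, y=5) -> (x=0, y=0)
  v (down): (x=0, y=0) -> (x=0, y=1)
  > (right): (x=0, y=1) -> (x=1, y=1)
  > (right): (x=1, y=1) -> (x=2, y=1)
  ^ (up): (x=2, y=1) -> (x=2, y=0)
Final: (x=2, y=0)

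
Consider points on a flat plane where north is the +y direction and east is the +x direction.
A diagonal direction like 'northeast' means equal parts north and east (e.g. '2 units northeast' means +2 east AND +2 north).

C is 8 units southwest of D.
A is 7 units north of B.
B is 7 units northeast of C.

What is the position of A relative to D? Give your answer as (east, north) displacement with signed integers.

Place D at the origin (east=0, north=0).
  C is 8 units southwest of D: delta (east=-8, north=-8); C at (east=-8, north=-8).
  B is 7 units northeast of C: delta (east=+7, north=+7); B at (east=-1, north=-1).
  A is 7 units north of B: delta (east=+0, north=+7); A at (east=-1, north=6).
Therefore A relative to D: (east=-1, north=6).

Answer: A is at (east=-1, north=6) relative to D.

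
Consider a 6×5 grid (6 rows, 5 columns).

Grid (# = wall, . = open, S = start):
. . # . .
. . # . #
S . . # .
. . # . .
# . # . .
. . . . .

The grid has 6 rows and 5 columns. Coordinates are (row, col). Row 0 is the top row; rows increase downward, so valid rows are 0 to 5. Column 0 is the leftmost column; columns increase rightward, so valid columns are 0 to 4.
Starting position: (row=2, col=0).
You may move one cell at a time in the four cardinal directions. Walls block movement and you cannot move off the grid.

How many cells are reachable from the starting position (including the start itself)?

Answer: Reachable cells: 20

Derivation:
BFS flood-fill from (row=2, col=0):
  Distance 0: (row=2, col=0)
  Distance 1: (row=1, col=0), (row=2, col=1), (row=3, col=0)
  Distance 2: (row=0, col=0), (row=1, col=1), (row=2, col=2), (row=3, col=1)
  Distance 3: (row=0, col=1), (row=4, col=1)
  Distance 4: (row=5, col=1)
  Distance 5: (row=5, col=0), (row=5, col=2)
  Distance 6: (row=5, col=3)
  Distance 7: (row=4, col=3), (row=5, col=4)
  Distance 8: (row=3, col=3), (row=4, col=4)
  Distance 9: (row=3, col=4)
  Distance 10: (row=2, col=4)
Total reachable: 20 (grid has 23 open cells total)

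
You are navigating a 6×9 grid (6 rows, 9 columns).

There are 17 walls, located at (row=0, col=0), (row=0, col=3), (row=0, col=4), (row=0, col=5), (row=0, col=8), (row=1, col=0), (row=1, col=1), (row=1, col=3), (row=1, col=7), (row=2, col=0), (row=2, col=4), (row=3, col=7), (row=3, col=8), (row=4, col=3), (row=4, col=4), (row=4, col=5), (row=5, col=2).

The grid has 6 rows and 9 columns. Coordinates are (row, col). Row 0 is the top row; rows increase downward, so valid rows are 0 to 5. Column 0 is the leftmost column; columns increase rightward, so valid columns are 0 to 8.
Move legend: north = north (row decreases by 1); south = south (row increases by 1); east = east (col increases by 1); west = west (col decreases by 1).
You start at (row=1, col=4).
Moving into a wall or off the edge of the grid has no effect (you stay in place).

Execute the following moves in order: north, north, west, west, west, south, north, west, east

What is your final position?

Answer: Final position: (row=1, col=5)

Derivation:
Start: (row=1, col=4)
  north (north): blocked, stay at (row=1, col=4)
  north (north): blocked, stay at (row=1, col=4)
  [×3]west (west): blocked, stay at (row=1, col=4)
  south (south): blocked, stay at (row=1, col=4)
  north (north): blocked, stay at (row=1, col=4)
  west (west): blocked, stay at (row=1, col=4)
  east (east): (row=1, col=4) -> (row=1, col=5)
Final: (row=1, col=5)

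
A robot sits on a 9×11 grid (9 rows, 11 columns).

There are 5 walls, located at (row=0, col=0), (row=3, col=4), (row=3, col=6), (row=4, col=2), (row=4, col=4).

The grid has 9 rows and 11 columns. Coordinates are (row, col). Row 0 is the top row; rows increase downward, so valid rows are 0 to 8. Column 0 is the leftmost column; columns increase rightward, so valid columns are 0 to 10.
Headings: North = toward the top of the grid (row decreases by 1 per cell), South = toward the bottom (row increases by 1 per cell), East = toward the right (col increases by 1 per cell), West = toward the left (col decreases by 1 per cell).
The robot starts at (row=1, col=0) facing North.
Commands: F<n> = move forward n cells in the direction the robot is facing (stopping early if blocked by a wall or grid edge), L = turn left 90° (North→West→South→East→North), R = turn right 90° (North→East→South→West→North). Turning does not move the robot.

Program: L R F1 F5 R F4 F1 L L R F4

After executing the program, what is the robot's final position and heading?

Start: (row=1, col=0), facing North
  L: turn left, now facing West
  R: turn right, now facing North
  F1: move forward 0/1 (blocked), now at (row=1, col=0)
  F5: move forward 0/5 (blocked), now at (row=1, col=0)
  R: turn right, now facing East
  F4: move forward 4, now at (row=1, col=4)
  F1: move forward 1, now at (row=1, col=5)
  L: turn left, now facing North
  L: turn left, now facing West
  R: turn right, now facing North
  F4: move forward 1/4 (blocked), now at (row=0, col=5)
Final: (row=0, col=5), facing North

Answer: Final position: (row=0, col=5), facing North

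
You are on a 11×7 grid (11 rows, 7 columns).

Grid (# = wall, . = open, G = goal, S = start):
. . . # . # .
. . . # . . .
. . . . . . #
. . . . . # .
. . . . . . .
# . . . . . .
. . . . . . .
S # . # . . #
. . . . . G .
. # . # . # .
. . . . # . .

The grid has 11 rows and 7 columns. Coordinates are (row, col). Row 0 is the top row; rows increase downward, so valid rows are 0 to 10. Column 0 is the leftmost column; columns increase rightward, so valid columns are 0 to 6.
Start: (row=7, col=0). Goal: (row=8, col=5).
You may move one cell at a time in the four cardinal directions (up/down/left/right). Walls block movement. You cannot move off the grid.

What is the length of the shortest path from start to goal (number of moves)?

Answer: Shortest path length: 6

Derivation:
BFS from (row=7, col=0) until reaching (row=8, col=5):
  Distance 0: (row=7, col=0)
  Distance 1: (row=6, col=0), (row=8, col=0)
  Distance 2: (row=6, col=1), (row=8, col=1), (row=9, col=0)
  Distance 3: (row=5, col=1), (row=6, col=2), (row=8, col=2), (row=10, col=0)
  Distance 4: (row=4, col=1), (row=5, col=2), (row=6, col=3), (row=7, col=2), (row=8, col=3), (row=9, col=2), (row=10, col=1)
  Distance 5: (row=3, col=1), (row=4, col=0), (row=4, col=2), (row=5, col=3), (row=6, col=4), (row=8, col=4), (row=10, col=2)
  Distance 6: (row=2, col=1), (row=3, col=0), (row=3, col=2), (row=4, col=3), (row=5, col=4), (row=6, col=5), (row=7, col=4), (row=8, col=5), (row=9, col=4), (row=10, col=3)  <- goal reached here
One shortest path (6 moves): (row=7, col=0) -> (row=8, col=0) -> (row=8, col=1) -> (row=8, col=2) -> (row=8, col=3) -> (row=8, col=4) -> (row=8, col=5)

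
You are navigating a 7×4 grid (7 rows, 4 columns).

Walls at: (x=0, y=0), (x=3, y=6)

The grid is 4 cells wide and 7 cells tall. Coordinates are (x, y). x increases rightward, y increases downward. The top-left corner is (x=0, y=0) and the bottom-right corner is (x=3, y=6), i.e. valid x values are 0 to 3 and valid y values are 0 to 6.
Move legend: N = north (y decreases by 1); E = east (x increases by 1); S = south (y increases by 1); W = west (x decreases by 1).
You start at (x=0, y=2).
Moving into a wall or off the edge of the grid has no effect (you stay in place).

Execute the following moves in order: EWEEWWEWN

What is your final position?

Answer: Final position: (x=0, y=1)

Derivation:
Start: (x=0, y=2)
  E (east): (x=0, y=2) -> (x=1, y=2)
  W (west): (x=1, y=2) -> (x=0, y=2)
  E (east): (x=0, y=2) -> (x=1, y=2)
  E (east): (x=1, y=2) -> (x=2, y=2)
  W (west): (x=2, y=2) -> (x=1, y=2)
  W (west): (x=1, y=2) -> (x=0, y=2)
  E (east): (x=0, y=2) -> (x=1, y=2)
  W (west): (x=1, y=2) -> (x=0, y=2)
  N (north): (x=0, y=2) -> (x=0, y=1)
Final: (x=0, y=1)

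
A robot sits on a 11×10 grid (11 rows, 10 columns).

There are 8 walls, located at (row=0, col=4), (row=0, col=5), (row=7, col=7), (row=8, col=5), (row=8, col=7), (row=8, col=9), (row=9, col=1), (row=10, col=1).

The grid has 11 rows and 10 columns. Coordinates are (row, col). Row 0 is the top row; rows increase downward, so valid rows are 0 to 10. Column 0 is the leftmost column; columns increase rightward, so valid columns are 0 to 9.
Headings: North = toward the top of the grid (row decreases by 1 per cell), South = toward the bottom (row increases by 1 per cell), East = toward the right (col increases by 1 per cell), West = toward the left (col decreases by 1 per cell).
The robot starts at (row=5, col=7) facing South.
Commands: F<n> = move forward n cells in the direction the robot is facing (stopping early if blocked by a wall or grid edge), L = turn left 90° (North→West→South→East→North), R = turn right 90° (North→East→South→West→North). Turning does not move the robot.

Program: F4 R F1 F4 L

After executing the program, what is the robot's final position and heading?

Start: (row=5, col=7), facing South
  F4: move forward 1/4 (blocked), now at (row=6, col=7)
  R: turn right, now facing West
  F1: move forward 1, now at (row=6, col=6)
  F4: move forward 4, now at (row=6, col=2)
  L: turn left, now facing South
Final: (row=6, col=2), facing South

Answer: Final position: (row=6, col=2), facing South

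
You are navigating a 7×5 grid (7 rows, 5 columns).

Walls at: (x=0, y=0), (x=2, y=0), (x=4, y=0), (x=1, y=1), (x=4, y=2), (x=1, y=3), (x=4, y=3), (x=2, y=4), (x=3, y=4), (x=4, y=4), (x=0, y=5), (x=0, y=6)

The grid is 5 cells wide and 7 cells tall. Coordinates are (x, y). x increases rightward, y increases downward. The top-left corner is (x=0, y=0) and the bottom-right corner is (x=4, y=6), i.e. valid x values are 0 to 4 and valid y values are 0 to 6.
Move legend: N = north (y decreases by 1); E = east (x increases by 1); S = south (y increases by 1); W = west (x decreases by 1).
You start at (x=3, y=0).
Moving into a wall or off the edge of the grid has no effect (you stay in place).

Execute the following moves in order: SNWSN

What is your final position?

Answer: Final position: (x=3, y=0)

Derivation:
Start: (x=3, y=0)
  S (south): (x=3, y=0) -> (x=3, y=1)
  N (north): (x=3, y=1) -> (x=3, y=0)
  W (west): blocked, stay at (x=3, y=0)
  S (south): (x=3, y=0) -> (x=3, y=1)
  N (north): (x=3, y=1) -> (x=3, y=0)
Final: (x=3, y=0)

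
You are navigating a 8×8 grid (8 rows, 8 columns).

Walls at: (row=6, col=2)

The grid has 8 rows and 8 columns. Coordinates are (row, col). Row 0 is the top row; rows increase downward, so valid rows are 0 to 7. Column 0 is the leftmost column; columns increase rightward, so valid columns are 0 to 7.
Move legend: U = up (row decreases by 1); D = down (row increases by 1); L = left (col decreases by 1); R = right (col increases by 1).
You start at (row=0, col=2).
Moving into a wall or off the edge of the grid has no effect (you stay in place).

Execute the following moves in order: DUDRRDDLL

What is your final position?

Start: (row=0, col=2)
  D (down): (row=0, col=2) -> (row=1, col=2)
  U (up): (row=1, col=2) -> (row=0, col=2)
  D (down): (row=0, col=2) -> (row=1, col=2)
  R (right): (row=1, col=2) -> (row=1, col=3)
  R (right): (row=1, col=3) -> (row=1, col=4)
  D (down): (row=1, col=4) -> (row=2, col=4)
  D (down): (row=2, col=4) -> (row=3, col=4)
  L (left): (row=3, col=4) -> (row=3, col=3)
  L (left): (row=3, col=3) -> (row=3, col=2)
Final: (row=3, col=2)

Answer: Final position: (row=3, col=2)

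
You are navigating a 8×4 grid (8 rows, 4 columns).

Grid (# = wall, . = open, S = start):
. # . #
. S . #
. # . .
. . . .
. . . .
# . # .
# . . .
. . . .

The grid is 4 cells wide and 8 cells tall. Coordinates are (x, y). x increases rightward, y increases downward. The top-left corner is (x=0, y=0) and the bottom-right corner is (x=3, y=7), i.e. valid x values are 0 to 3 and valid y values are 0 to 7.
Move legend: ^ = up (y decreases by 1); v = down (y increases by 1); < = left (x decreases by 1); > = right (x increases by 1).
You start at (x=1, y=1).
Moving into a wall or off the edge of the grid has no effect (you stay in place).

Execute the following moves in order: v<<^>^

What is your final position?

Start: (x=1, y=1)
  v (down): blocked, stay at (x=1, y=1)
  < (left): (x=1, y=1) -> (x=0, y=1)
  < (left): blocked, stay at (x=0, y=1)
  ^ (up): (x=0, y=1) -> (x=0, y=0)
  > (right): blocked, stay at (x=0, y=0)
  ^ (up): blocked, stay at (x=0, y=0)
Final: (x=0, y=0)

Answer: Final position: (x=0, y=0)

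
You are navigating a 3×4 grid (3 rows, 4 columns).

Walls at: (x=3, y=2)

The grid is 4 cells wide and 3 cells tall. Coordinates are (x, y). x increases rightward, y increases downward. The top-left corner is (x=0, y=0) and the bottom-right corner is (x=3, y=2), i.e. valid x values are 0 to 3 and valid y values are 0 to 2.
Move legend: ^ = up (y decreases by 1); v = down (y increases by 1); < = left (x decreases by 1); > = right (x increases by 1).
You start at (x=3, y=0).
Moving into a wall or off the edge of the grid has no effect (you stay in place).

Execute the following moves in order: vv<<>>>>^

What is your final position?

Start: (x=3, y=0)
  v (down): (x=3, y=0) -> (x=3, y=1)
  v (down): blocked, stay at (x=3, y=1)
  < (left): (x=3, y=1) -> (x=2, y=1)
  < (left): (x=2, y=1) -> (x=1, y=1)
  > (right): (x=1, y=1) -> (x=2, y=1)
  > (right): (x=2, y=1) -> (x=3, y=1)
  > (right): blocked, stay at (x=3, y=1)
  > (right): blocked, stay at (x=3, y=1)
  ^ (up): (x=3, y=1) -> (x=3, y=0)
Final: (x=3, y=0)

Answer: Final position: (x=3, y=0)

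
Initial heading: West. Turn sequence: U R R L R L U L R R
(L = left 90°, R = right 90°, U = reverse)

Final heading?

Answer: Final heading: East

Derivation:
Start: West
  U (U-turn (180°)) -> East
  R (right (90° clockwise)) -> South
  R (right (90° clockwise)) -> West
  L (left (90° counter-clockwise)) -> South
  R (right (90° clockwise)) -> West
  L (left (90° counter-clockwise)) -> South
  U (U-turn (180°)) -> North
  L (left (90° counter-clockwise)) -> West
  R (right (90° clockwise)) -> North
  R (right (90° clockwise)) -> East
Final: East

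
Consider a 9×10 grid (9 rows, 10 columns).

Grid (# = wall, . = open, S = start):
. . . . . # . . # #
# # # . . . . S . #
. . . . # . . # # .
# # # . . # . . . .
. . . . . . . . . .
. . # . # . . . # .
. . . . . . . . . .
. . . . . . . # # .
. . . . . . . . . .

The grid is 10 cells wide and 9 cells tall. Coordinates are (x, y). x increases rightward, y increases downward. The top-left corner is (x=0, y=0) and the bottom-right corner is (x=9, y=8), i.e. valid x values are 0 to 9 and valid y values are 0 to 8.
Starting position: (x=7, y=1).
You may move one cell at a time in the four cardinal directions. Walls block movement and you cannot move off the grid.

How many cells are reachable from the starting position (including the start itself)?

BFS flood-fill from (x=7, y=1):
  Distance 0: (x=7, y=1)
  Distance 1: (x=7, y=0), (x=6, y=1), (x=8, y=1)
  Distance 2: (x=6, y=0), (x=5, y=1), (x=6, y=2)
  Distance 3: (x=4, y=1), (x=5, y=2), (x=6, y=3)
  Distance 4: (x=4, y=0), (x=3, y=1), (x=7, y=3), (x=6, y=4)
  Distance 5: (x=3, y=0), (x=3, y=2), (x=8, y=3), (x=5, y=4), (x=7, y=4), (x=6, y=5)
  Distance 6: (x=2, y=0), (x=2, y=2), (x=3, y=3), (x=9, y=3), (x=4, y=4), (x=8, y=4), (x=5, y=5), (x=7, y=5), (x=6, y=6)
  Distance 7: (x=1, y=0), (x=1, y=2), (x=9, y=2), (x=4, y=3), (x=3, y=4), (x=9, y=4), (x=5, y=6), (x=7, y=6), (x=6, y=7)
  Distance 8: (x=0, y=0), (x=0, y=2), (x=2, y=4), (x=3, y=5), (x=9, y=5), (x=4, y=6), (x=8, y=6), (x=5, y=7), (x=6, y=8)
  Distance 9: (x=1, y=4), (x=3, y=6), (x=9, y=6), (x=4, y=7), (x=5, y=8), (x=7, y=8)
  Distance 10: (x=0, y=4), (x=1, y=5), (x=2, y=6), (x=3, y=7), (x=9, y=7), (x=4, y=8), (x=8, y=8)
  Distance 11: (x=0, y=5), (x=1, y=6), (x=2, y=7), (x=3, y=8), (x=9, y=8)
  Distance 12: (x=0, y=6), (x=1, y=7), (x=2, y=8)
  Distance 13: (x=0, y=7), (x=1, y=8)
  Distance 14: (x=0, y=8)
Total reachable: 71 (grid has 71 open cells total)

Answer: Reachable cells: 71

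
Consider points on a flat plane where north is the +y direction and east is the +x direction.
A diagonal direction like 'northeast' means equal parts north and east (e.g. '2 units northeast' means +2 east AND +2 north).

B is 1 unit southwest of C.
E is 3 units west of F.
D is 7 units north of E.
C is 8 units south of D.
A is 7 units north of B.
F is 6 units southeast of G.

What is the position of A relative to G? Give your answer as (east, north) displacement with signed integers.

Answer: A is at (east=2, north=-1) relative to G.

Derivation:
Place G at the origin (east=0, north=0).
  F is 6 units southeast of G: delta (east=+6, north=-6); F at (east=6, north=-6).
  E is 3 units west of F: delta (east=-3, north=+0); E at (east=3, north=-6).
  D is 7 units north of E: delta (east=+0, north=+7); D at (east=3, north=1).
  C is 8 units south of D: delta (east=+0, north=-8); C at (east=3, north=-7).
  B is 1 unit southwest of C: delta (east=-1, north=-1); B at (east=2, north=-8).
  A is 7 units north of B: delta (east=+0, north=+7); A at (east=2, north=-1).
Therefore A relative to G: (east=2, north=-1).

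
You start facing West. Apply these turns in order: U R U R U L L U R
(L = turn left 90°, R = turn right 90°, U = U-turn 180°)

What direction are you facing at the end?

Start: West
  U (U-turn (180°)) -> East
  R (right (90° clockwise)) -> South
  U (U-turn (180°)) -> North
  R (right (90° clockwise)) -> East
  U (U-turn (180°)) -> West
  L (left (90° counter-clockwise)) -> South
  L (left (90° counter-clockwise)) -> East
  U (U-turn (180°)) -> West
  R (right (90° clockwise)) -> North
Final: North

Answer: Final heading: North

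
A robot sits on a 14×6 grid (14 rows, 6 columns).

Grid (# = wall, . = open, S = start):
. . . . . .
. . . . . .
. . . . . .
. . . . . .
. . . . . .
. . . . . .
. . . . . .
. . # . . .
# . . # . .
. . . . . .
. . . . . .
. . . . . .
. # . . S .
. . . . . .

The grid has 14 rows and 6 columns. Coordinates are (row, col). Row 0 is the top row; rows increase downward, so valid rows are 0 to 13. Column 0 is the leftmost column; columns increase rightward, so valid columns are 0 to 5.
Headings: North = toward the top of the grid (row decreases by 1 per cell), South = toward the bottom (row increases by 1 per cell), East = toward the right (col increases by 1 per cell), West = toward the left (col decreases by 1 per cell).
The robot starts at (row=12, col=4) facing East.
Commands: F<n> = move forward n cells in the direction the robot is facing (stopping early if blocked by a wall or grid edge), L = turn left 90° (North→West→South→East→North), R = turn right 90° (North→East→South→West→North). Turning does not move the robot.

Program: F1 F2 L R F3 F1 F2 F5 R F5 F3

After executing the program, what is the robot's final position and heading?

Start: (row=12, col=4), facing East
  F1: move forward 1, now at (row=12, col=5)
  F2: move forward 0/2 (blocked), now at (row=12, col=5)
  L: turn left, now facing North
  R: turn right, now facing East
  F3: move forward 0/3 (blocked), now at (row=12, col=5)
  F1: move forward 0/1 (blocked), now at (row=12, col=5)
  F2: move forward 0/2 (blocked), now at (row=12, col=5)
  F5: move forward 0/5 (blocked), now at (row=12, col=5)
  R: turn right, now facing South
  F5: move forward 1/5 (blocked), now at (row=13, col=5)
  F3: move forward 0/3 (blocked), now at (row=13, col=5)
Final: (row=13, col=5), facing South

Answer: Final position: (row=13, col=5), facing South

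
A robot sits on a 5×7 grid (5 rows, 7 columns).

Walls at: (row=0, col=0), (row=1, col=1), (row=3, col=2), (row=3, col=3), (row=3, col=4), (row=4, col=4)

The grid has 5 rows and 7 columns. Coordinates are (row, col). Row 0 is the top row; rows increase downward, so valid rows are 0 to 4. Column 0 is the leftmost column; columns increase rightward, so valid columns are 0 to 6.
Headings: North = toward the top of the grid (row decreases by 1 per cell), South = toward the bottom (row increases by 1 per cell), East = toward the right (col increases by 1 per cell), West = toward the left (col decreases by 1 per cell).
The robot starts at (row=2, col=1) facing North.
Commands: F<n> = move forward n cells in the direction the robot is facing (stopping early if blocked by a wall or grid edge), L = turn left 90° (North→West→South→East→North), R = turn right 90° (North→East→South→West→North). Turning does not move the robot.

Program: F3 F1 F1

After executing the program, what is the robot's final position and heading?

Start: (row=2, col=1), facing North
  F3: move forward 0/3 (blocked), now at (row=2, col=1)
  F1: move forward 0/1 (blocked), now at (row=2, col=1)
  F1: move forward 0/1 (blocked), now at (row=2, col=1)
Final: (row=2, col=1), facing North

Answer: Final position: (row=2, col=1), facing North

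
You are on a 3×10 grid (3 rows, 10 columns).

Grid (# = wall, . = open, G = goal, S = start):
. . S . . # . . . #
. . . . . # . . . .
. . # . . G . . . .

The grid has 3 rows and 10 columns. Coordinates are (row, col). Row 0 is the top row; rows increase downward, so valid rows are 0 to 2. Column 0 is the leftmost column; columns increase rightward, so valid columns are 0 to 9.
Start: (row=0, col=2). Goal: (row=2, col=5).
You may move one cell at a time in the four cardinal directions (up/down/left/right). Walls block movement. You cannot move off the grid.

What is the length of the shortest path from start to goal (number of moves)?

Answer: Shortest path length: 5

Derivation:
BFS from (row=0, col=2) until reaching (row=2, col=5):
  Distance 0: (row=0, col=2)
  Distance 1: (row=0, col=1), (row=0, col=3), (row=1, col=2)
  Distance 2: (row=0, col=0), (row=0, col=4), (row=1, col=1), (row=1, col=3)
  Distance 3: (row=1, col=0), (row=1, col=4), (row=2, col=1), (row=2, col=3)
  Distance 4: (row=2, col=0), (row=2, col=4)
  Distance 5: (row=2, col=5)  <- goal reached here
One shortest path (5 moves): (row=0, col=2) -> (row=0, col=3) -> (row=0, col=4) -> (row=1, col=4) -> (row=2, col=4) -> (row=2, col=5)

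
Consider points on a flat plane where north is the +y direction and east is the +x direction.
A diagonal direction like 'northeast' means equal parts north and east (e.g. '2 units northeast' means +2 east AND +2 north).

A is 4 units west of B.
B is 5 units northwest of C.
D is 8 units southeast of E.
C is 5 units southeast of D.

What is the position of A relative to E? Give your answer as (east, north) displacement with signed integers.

Place E at the origin (east=0, north=0).
  D is 8 units southeast of E: delta (east=+8, north=-8); D at (east=8, north=-8).
  C is 5 units southeast of D: delta (east=+5, north=-5); C at (east=13, north=-13).
  B is 5 units northwest of C: delta (east=-5, north=+5); B at (east=8, north=-8).
  A is 4 units west of B: delta (east=-4, north=+0); A at (east=4, north=-8).
Therefore A relative to E: (east=4, north=-8).

Answer: A is at (east=4, north=-8) relative to E.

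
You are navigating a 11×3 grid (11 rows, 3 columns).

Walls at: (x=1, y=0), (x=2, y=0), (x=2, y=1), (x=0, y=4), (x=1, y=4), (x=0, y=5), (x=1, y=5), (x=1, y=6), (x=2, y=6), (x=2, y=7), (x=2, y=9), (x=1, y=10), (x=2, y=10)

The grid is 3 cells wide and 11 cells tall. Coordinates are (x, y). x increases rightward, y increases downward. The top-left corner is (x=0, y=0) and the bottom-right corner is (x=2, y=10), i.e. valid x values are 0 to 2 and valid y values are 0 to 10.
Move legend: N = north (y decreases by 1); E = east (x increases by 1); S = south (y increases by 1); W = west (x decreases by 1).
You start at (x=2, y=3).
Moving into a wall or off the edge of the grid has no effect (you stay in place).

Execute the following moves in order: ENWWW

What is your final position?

Answer: Final position: (x=0, y=2)

Derivation:
Start: (x=2, y=3)
  E (east): blocked, stay at (x=2, y=3)
  N (north): (x=2, y=3) -> (x=2, y=2)
  W (west): (x=2, y=2) -> (x=1, y=2)
  W (west): (x=1, y=2) -> (x=0, y=2)
  W (west): blocked, stay at (x=0, y=2)
Final: (x=0, y=2)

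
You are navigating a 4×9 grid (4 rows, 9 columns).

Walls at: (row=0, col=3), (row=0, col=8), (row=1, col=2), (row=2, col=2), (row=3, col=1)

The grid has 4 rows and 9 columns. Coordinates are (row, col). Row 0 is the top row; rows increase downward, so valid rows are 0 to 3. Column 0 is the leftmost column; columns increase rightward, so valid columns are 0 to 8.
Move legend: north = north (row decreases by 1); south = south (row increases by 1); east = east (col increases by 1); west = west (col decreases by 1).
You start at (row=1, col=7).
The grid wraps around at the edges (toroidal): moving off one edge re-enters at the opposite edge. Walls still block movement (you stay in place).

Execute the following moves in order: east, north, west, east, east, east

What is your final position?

Start: (row=1, col=7)
  east (east): (row=1, col=7) -> (row=1, col=8)
  north (north): blocked, stay at (row=1, col=8)
  west (west): (row=1, col=8) -> (row=1, col=7)
  east (east): (row=1, col=7) -> (row=1, col=8)
  east (east): (row=1, col=8) -> (row=1, col=0)
  east (east): (row=1, col=0) -> (row=1, col=1)
Final: (row=1, col=1)

Answer: Final position: (row=1, col=1)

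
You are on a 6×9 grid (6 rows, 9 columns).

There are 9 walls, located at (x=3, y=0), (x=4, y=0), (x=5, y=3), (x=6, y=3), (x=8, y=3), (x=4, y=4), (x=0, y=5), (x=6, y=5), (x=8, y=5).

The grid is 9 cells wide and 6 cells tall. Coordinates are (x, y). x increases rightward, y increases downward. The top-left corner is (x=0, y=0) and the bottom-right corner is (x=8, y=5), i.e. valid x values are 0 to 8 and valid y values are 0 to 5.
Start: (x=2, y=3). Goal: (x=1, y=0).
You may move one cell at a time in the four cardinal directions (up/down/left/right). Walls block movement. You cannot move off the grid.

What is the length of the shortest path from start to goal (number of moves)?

BFS from (x=2, y=3) until reaching (x=1, y=0):
  Distance 0: (x=2, y=3)
  Distance 1: (x=2, y=2), (x=1, y=3), (x=3, y=3), (x=2, y=4)
  Distance 2: (x=2, y=1), (x=1, y=2), (x=3, y=2), (x=0, y=3), (x=4, y=3), (x=1, y=4), (x=3, y=4), (x=2, y=5)
  Distance 3: (x=2, y=0), (x=1, y=1), (x=3, y=1), (x=0, y=2), (x=4, y=2), (x=0, y=4), (x=1, y=5), (x=3, y=5)
  Distance 4: (x=1, y=0), (x=0, y=1), (x=4, y=1), (x=5, y=2), (x=4, y=5)  <- goal reached here
One shortest path (4 moves): (x=2, y=3) -> (x=1, y=3) -> (x=1, y=2) -> (x=1, y=1) -> (x=1, y=0)

Answer: Shortest path length: 4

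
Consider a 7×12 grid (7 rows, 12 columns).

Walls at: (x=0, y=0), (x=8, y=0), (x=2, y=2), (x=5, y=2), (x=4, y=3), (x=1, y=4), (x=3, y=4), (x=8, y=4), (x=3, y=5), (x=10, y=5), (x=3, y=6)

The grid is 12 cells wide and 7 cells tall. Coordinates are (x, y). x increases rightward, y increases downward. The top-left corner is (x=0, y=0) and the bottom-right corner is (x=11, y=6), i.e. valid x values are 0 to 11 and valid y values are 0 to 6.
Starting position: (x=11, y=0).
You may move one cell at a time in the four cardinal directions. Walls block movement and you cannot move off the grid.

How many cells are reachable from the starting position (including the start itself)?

Answer: Reachable cells: 73

Derivation:
BFS flood-fill from (x=11, y=0):
  Distance 0: (x=11, y=0)
  Distance 1: (x=10, y=0), (x=11, y=1)
  Distance 2: (x=9, y=0), (x=10, y=1), (x=11, y=2)
  Distance 3: (x=9, y=1), (x=10, y=2), (x=11, y=3)
  Distance 4: (x=8, y=1), (x=9, y=2), (x=10, y=3), (x=11, y=4)
  Distance 5: (x=7, y=1), (x=8, y=2), (x=9, y=3), (x=10, y=4), (x=11, y=5)
  Distance 6: (x=7, y=0), (x=6, y=1), (x=7, y=2), (x=8, y=3), (x=9, y=4), (x=11, y=6)
  Distance 7: (x=6, y=0), (x=5, y=1), (x=6, y=2), (x=7, y=3), (x=9, y=5), (x=10, y=6)
  Distance 8: (x=5, y=0), (x=4, y=1), (x=6, y=3), (x=7, y=4), (x=8, y=5), (x=9, y=6)
  Distance 9: (x=4, y=0), (x=3, y=1), (x=4, y=2), (x=5, y=3), (x=6, y=4), (x=7, y=5), (x=8, y=6)
  Distance 10: (x=3, y=0), (x=2, y=1), (x=3, y=2), (x=5, y=4), (x=6, y=5), (x=7, y=6)
  Distance 11: (x=2, y=0), (x=1, y=1), (x=3, y=3), (x=4, y=4), (x=5, y=5), (x=6, y=6)
  Distance 12: (x=1, y=0), (x=0, y=1), (x=1, y=2), (x=2, y=3), (x=4, y=5), (x=5, y=6)
  Distance 13: (x=0, y=2), (x=1, y=3), (x=2, y=4), (x=4, y=6)
  Distance 14: (x=0, y=3), (x=2, y=5)
  Distance 15: (x=0, y=4), (x=1, y=5), (x=2, y=6)
  Distance 16: (x=0, y=5), (x=1, y=6)
  Distance 17: (x=0, y=6)
Total reachable: 73 (grid has 73 open cells total)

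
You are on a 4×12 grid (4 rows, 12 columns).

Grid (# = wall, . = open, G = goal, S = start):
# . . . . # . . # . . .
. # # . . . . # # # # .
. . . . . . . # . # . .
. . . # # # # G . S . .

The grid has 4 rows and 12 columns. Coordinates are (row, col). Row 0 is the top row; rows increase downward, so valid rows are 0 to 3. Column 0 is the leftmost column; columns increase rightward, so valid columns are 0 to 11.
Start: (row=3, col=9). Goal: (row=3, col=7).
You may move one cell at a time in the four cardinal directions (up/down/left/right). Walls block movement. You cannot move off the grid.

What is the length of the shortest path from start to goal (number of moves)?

Answer: Shortest path length: 2

Derivation:
BFS from (row=3, col=9) until reaching (row=3, col=7):
  Distance 0: (row=3, col=9)
  Distance 1: (row=3, col=8), (row=3, col=10)
  Distance 2: (row=2, col=8), (row=2, col=10), (row=3, col=7), (row=3, col=11)  <- goal reached here
One shortest path (2 moves): (row=3, col=9) -> (row=3, col=8) -> (row=3, col=7)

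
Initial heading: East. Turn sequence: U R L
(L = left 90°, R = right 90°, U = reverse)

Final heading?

Answer: Final heading: West

Derivation:
Start: East
  U (U-turn (180°)) -> West
  R (right (90° clockwise)) -> North
  L (left (90° counter-clockwise)) -> West
Final: West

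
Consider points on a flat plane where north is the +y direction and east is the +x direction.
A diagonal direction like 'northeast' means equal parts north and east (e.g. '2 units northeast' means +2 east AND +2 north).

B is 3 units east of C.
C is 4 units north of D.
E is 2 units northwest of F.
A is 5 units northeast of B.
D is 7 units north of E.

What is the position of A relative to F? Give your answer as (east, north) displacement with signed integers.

Place F at the origin (east=0, north=0).
  E is 2 units northwest of F: delta (east=-2, north=+2); E at (east=-2, north=2).
  D is 7 units north of E: delta (east=+0, north=+7); D at (east=-2, north=9).
  C is 4 units north of D: delta (east=+0, north=+4); C at (east=-2, north=13).
  B is 3 units east of C: delta (east=+3, north=+0); B at (east=1, north=13).
  A is 5 units northeast of B: delta (east=+5, north=+5); A at (east=6, north=18).
Therefore A relative to F: (east=6, north=18).

Answer: A is at (east=6, north=18) relative to F.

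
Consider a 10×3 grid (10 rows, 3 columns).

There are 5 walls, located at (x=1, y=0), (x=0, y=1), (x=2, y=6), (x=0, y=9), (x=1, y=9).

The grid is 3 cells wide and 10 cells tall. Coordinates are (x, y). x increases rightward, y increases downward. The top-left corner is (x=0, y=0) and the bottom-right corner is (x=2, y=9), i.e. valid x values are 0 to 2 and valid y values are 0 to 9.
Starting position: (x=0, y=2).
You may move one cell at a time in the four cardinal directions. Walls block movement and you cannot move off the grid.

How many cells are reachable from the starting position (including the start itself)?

Answer: Reachable cells: 24

Derivation:
BFS flood-fill from (x=0, y=2):
  Distance 0: (x=0, y=2)
  Distance 1: (x=1, y=2), (x=0, y=3)
  Distance 2: (x=1, y=1), (x=2, y=2), (x=1, y=3), (x=0, y=4)
  Distance 3: (x=2, y=1), (x=2, y=3), (x=1, y=4), (x=0, y=5)
  Distance 4: (x=2, y=0), (x=2, y=4), (x=1, y=5), (x=0, y=6)
  Distance 5: (x=2, y=5), (x=1, y=6), (x=0, y=7)
  Distance 6: (x=1, y=7), (x=0, y=8)
  Distance 7: (x=2, y=7), (x=1, y=8)
  Distance 8: (x=2, y=8)
  Distance 9: (x=2, y=9)
Total reachable: 24 (grid has 25 open cells total)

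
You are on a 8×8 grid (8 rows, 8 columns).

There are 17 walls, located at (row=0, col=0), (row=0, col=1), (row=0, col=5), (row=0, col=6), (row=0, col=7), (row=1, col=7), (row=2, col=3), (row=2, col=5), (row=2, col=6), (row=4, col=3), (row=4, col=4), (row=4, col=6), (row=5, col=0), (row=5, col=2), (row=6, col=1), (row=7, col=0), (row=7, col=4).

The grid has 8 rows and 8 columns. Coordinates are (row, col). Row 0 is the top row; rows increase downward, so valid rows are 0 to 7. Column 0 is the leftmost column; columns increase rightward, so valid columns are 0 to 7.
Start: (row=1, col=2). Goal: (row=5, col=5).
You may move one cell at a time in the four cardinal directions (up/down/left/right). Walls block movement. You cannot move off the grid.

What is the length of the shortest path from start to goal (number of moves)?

Answer: Shortest path length: 7

Derivation:
BFS from (row=1, col=2) until reaching (row=5, col=5):
  Distance 0: (row=1, col=2)
  Distance 1: (row=0, col=2), (row=1, col=1), (row=1, col=3), (row=2, col=2)
  Distance 2: (row=0, col=3), (row=1, col=0), (row=1, col=4), (row=2, col=1), (row=3, col=2)
  Distance 3: (row=0, col=4), (row=1, col=5), (row=2, col=0), (row=2, col=4), (row=3, col=1), (row=3, col=3), (row=4, col=2)
  Distance 4: (row=1, col=6), (row=3, col=0), (row=3, col=4), (row=4, col=1)
  Distance 5: (row=3, col=5), (row=4, col=0), (row=5, col=1)
  Distance 6: (row=3, col=6), (row=4, col=5)
  Distance 7: (row=3, col=7), (row=5, col=5)  <- goal reached here
One shortest path (7 moves): (row=1, col=2) -> (row=1, col=3) -> (row=1, col=4) -> (row=2, col=4) -> (row=3, col=4) -> (row=3, col=5) -> (row=4, col=5) -> (row=5, col=5)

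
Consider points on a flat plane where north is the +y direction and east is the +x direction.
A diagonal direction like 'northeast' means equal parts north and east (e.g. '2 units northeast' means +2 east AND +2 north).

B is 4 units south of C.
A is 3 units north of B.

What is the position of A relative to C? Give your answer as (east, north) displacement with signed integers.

Answer: A is at (east=0, north=-1) relative to C.

Derivation:
Place C at the origin (east=0, north=0).
  B is 4 units south of C: delta (east=+0, north=-4); B at (east=0, north=-4).
  A is 3 units north of B: delta (east=+0, north=+3); A at (east=0, north=-1).
Therefore A relative to C: (east=0, north=-1).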